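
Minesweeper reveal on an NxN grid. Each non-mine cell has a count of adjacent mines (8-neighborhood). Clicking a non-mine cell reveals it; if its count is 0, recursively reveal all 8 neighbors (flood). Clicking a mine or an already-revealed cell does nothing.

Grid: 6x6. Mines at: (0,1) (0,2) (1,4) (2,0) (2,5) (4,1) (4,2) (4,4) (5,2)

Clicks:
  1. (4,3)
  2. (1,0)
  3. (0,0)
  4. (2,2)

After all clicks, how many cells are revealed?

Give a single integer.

Answer: 12

Derivation:
Click 1 (4,3) count=3: revealed 1 new [(4,3)] -> total=1
Click 2 (1,0) count=2: revealed 1 new [(1,0)] -> total=2
Click 3 (0,0) count=1: revealed 1 new [(0,0)] -> total=3
Click 4 (2,2) count=0: revealed 9 new [(1,1) (1,2) (1,3) (2,1) (2,2) (2,3) (3,1) (3,2) (3,3)] -> total=12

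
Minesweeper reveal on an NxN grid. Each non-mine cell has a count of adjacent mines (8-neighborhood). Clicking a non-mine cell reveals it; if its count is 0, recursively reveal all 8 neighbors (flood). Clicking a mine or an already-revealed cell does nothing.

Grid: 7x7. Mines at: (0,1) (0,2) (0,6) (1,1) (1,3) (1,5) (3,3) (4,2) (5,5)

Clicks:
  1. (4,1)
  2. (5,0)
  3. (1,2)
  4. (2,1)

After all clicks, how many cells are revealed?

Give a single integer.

Click 1 (4,1) count=1: revealed 1 new [(4,1)] -> total=1
Click 2 (5,0) count=0: revealed 15 new [(2,0) (2,1) (3,0) (3,1) (4,0) (5,0) (5,1) (5,2) (5,3) (5,4) (6,0) (6,1) (6,2) (6,3) (6,4)] -> total=16
Click 3 (1,2) count=4: revealed 1 new [(1,2)] -> total=17
Click 4 (2,1) count=1: revealed 0 new [(none)] -> total=17

Answer: 17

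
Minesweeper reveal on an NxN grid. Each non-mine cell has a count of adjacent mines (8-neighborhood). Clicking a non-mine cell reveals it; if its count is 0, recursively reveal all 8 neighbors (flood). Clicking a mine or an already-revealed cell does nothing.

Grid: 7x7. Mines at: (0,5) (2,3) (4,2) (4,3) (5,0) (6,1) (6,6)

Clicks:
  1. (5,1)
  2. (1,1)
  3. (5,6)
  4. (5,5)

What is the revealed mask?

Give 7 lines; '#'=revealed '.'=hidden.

Answer: #####..
#####..
###....
###....
##.....
.#...##
.......

Derivation:
Click 1 (5,1) count=3: revealed 1 new [(5,1)] -> total=1
Click 2 (1,1) count=0: revealed 18 new [(0,0) (0,1) (0,2) (0,3) (0,4) (1,0) (1,1) (1,2) (1,3) (1,4) (2,0) (2,1) (2,2) (3,0) (3,1) (3,2) (4,0) (4,1)] -> total=19
Click 3 (5,6) count=1: revealed 1 new [(5,6)] -> total=20
Click 4 (5,5) count=1: revealed 1 new [(5,5)] -> total=21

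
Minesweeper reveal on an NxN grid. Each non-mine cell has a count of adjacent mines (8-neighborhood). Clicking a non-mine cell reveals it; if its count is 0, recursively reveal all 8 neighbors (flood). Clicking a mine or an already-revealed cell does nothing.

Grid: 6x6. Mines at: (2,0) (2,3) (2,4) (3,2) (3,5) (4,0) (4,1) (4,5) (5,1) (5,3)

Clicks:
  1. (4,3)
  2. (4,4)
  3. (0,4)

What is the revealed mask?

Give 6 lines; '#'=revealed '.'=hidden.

Answer: ######
######
......
......
...##.
......

Derivation:
Click 1 (4,3) count=2: revealed 1 new [(4,3)] -> total=1
Click 2 (4,4) count=3: revealed 1 new [(4,4)] -> total=2
Click 3 (0,4) count=0: revealed 12 new [(0,0) (0,1) (0,2) (0,3) (0,4) (0,5) (1,0) (1,1) (1,2) (1,3) (1,4) (1,5)] -> total=14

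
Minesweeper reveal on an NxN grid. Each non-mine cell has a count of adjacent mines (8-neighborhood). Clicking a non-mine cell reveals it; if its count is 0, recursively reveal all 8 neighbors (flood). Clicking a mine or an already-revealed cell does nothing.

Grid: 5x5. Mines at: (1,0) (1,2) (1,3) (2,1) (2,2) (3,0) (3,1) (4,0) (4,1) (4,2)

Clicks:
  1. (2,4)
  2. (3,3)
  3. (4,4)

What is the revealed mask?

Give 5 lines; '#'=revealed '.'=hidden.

Click 1 (2,4) count=1: revealed 1 new [(2,4)] -> total=1
Click 2 (3,3) count=2: revealed 1 new [(3,3)] -> total=2
Click 3 (4,4) count=0: revealed 4 new [(2,3) (3,4) (4,3) (4,4)] -> total=6

Answer: .....
.....
...##
...##
...##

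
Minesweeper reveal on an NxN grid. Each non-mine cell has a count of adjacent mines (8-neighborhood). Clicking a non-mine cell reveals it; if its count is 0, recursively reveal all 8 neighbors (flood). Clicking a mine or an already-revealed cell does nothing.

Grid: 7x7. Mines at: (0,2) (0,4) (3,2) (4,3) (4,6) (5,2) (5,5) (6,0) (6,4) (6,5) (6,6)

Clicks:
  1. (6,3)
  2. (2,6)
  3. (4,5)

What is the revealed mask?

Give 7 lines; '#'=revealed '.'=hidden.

Answer: .....##
...####
...####
...####
.....#.
.......
...#...

Derivation:
Click 1 (6,3) count=2: revealed 1 new [(6,3)] -> total=1
Click 2 (2,6) count=0: revealed 14 new [(0,5) (0,6) (1,3) (1,4) (1,5) (1,6) (2,3) (2,4) (2,5) (2,6) (3,3) (3,4) (3,5) (3,6)] -> total=15
Click 3 (4,5) count=2: revealed 1 new [(4,5)] -> total=16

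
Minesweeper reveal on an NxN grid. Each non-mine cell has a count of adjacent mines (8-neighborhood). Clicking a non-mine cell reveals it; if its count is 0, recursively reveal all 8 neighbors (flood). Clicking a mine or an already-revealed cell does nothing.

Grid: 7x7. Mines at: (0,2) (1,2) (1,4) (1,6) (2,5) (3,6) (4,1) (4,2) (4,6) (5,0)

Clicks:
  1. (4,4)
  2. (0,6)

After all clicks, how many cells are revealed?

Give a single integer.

Click 1 (4,4) count=0: revealed 18 new [(3,3) (3,4) (3,5) (4,3) (4,4) (4,5) (5,1) (5,2) (5,3) (5,4) (5,5) (5,6) (6,1) (6,2) (6,3) (6,4) (6,5) (6,6)] -> total=18
Click 2 (0,6) count=1: revealed 1 new [(0,6)] -> total=19

Answer: 19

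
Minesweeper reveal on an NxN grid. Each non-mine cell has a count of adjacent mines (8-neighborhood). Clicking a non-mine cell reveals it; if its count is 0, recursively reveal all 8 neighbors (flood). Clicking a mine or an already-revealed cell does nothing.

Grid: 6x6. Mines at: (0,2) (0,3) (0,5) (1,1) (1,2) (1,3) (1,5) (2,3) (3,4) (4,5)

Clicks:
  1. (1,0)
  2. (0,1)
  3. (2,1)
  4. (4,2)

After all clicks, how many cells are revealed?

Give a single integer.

Click 1 (1,0) count=1: revealed 1 new [(1,0)] -> total=1
Click 2 (0,1) count=3: revealed 1 new [(0,1)] -> total=2
Click 3 (2,1) count=2: revealed 1 new [(2,1)] -> total=3
Click 4 (4,2) count=0: revealed 16 new [(2,0) (2,2) (3,0) (3,1) (3,2) (3,3) (4,0) (4,1) (4,2) (4,3) (4,4) (5,0) (5,1) (5,2) (5,3) (5,4)] -> total=19

Answer: 19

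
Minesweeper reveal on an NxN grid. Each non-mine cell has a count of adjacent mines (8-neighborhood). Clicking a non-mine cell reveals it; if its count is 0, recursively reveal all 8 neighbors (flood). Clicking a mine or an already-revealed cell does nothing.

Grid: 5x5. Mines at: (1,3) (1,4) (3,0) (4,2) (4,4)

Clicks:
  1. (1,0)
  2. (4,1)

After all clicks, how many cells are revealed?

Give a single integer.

Click 1 (1,0) count=0: revealed 9 new [(0,0) (0,1) (0,2) (1,0) (1,1) (1,2) (2,0) (2,1) (2,2)] -> total=9
Click 2 (4,1) count=2: revealed 1 new [(4,1)] -> total=10

Answer: 10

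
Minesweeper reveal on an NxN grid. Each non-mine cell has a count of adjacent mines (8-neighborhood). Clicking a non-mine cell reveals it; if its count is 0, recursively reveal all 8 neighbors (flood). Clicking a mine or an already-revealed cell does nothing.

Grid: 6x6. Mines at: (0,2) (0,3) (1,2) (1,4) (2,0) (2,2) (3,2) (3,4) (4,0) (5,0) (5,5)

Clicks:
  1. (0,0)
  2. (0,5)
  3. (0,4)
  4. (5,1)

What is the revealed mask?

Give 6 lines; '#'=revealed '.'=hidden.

Answer: ##..##
##....
......
......
......
.#....

Derivation:
Click 1 (0,0) count=0: revealed 4 new [(0,0) (0,1) (1,0) (1,1)] -> total=4
Click 2 (0,5) count=1: revealed 1 new [(0,5)] -> total=5
Click 3 (0,4) count=2: revealed 1 new [(0,4)] -> total=6
Click 4 (5,1) count=2: revealed 1 new [(5,1)] -> total=7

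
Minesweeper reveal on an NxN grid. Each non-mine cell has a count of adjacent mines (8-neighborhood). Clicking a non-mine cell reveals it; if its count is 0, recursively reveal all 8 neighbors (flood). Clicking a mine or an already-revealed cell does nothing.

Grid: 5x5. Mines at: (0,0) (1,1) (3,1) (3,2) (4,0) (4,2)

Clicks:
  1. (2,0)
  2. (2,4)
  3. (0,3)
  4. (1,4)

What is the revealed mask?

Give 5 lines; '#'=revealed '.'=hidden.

Answer: ..###
..###
#.###
...##
...##

Derivation:
Click 1 (2,0) count=2: revealed 1 new [(2,0)] -> total=1
Click 2 (2,4) count=0: revealed 13 new [(0,2) (0,3) (0,4) (1,2) (1,3) (1,4) (2,2) (2,3) (2,4) (3,3) (3,4) (4,3) (4,4)] -> total=14
Click 3 (0,3) count=0: revealed 0 new [(none)] -> total=14
Click 4 (1,4) count=0: revealed 0 new [(none)] -> total=14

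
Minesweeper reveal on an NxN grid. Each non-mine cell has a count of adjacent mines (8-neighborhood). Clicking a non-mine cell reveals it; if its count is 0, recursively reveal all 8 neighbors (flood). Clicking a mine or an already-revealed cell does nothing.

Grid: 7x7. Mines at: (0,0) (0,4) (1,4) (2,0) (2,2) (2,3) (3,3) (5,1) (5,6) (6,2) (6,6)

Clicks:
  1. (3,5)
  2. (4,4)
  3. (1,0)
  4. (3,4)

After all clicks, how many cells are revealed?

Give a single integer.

Click 1 (3,5) count=0: revealed 13 new [(0,5) (0,6) (1,5) (1,6) (2,4) (2,5) (2,6) (3,4) (3,5) (3,6) (4,4) (4,5) (4,6)] -> total=13
Click 2 (4,4) count=1: revealed 0 new [(none)] -> total=13
Click 3 (1,0) count=2: revealed 1 new [(1,0)] -> total=14
Click 4 (3,4) count=2: revealed 0 new [(none)] -> total=14

Answer: 14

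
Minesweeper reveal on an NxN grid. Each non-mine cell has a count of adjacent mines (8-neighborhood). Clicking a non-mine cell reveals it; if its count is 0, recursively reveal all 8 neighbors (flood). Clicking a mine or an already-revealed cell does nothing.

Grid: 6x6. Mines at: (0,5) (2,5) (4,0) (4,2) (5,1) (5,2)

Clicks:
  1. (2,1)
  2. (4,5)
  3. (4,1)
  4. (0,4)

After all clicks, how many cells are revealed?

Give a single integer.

Click 1 (2,1) count=0: revealed 20 new [(0,0) (0,1) (0,2) (0,3) (0,4) (1,0) (1,1) (1,2) (1,3) (1,4) (2,0) (2,1) (2,2) (2,3) (2,4) (3,0) (3,1) (3,2) (3,3) (3,4)] -> total=20
Click 2 (4,5) count=0: revealed 7 new [(3,5) (4,3) (4,4) (4,5) (5,3) (5,4) (5,5)] -> total=27
Click 3 (4,1) count=4: revealed 1 new [(4,1)] -> total=28
Click 4 (0,4) count=1: revealed 0 new [(none)] -> total=28

Answer: 28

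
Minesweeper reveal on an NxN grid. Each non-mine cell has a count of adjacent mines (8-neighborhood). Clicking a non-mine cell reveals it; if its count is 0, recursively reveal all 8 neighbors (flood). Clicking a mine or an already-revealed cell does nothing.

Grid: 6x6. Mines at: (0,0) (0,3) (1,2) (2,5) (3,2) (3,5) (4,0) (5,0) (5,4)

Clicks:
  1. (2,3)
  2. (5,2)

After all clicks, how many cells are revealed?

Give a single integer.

Answer: 7

Derivation:
Click 1 (2,3) count=2: revealed 1 new [(2,3)] -> total=1
Click 2 (5,2) count=0: revealed 6 new [(4,1) (4,2) (4,3) (5,1) (5,2) (5,3)] -> total=7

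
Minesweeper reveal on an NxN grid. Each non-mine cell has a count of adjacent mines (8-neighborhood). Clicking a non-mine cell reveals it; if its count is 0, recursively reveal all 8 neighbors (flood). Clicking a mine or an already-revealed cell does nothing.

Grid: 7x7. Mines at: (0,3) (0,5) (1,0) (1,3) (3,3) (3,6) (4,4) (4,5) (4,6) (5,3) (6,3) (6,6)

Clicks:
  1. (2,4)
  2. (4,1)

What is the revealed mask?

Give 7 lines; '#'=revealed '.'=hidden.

Answer: .......
.......
###.#..
###....
###....
###....
###....

Derivation:
Click 1 (2,4) count=2: revealed 1 new [(2,4)] -> total=1
Click 2 (4,1) count=0: revealed 15 new [(2,0) (2,1) (2,2) (3,0) (3,1) (3,2) (4,0) (4,1) (4,2) (5,0) (5,1) (5,2) (6,0) (6,1) (6,2)] -> total=16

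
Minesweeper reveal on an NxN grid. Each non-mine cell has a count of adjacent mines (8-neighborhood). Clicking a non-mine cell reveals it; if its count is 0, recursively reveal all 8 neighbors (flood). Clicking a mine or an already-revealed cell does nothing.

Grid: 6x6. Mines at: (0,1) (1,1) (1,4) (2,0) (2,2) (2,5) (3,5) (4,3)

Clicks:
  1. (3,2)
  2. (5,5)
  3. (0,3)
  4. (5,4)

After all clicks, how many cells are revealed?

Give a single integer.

Click 1 (3,2) count=2: revealed 1 new [(3,2)] -> total=1
Click 2 (5,5) count=0: revealed 4 new [(4,4) (4,5) (5,4) (5,5)] -> total=5
Click 3 (0,3) count=1: revealed 1 new [(0,3)] -> total=6
Click 4 (5,4) count=1: revealed 0 new [(none)] -> total=6

Answer: 6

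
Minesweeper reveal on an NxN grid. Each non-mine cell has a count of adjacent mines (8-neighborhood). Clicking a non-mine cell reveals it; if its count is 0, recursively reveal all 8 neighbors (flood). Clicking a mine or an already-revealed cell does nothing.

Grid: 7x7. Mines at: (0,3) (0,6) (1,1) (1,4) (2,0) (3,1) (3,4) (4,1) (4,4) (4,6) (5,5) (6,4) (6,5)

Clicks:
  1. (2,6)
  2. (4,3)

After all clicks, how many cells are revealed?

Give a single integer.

Click 1 (2,6) count=0: revealed 6 new [(1,5) (1,6) (2,5) (2,6) (3,5) (3,6)] -> total=6
Click 2 (4,3) count=2: revealed 1 new [(4,3)] -> total=7

Answer: 7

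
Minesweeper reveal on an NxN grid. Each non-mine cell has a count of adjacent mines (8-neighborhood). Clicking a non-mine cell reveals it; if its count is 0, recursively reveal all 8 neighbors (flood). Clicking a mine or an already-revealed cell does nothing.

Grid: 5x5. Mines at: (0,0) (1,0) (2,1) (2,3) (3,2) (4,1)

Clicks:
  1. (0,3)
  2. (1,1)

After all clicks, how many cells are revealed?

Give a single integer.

Answer: 8

Derivation:
Click 1 (0,3) count=0: revealed 8 new [(0,1) (0,2) (0,3) (0,4) (1,1) (1,2) (1,3) (1,4)] -> total=8
Click 2 (1,1) count=3: revealed 0 new [(none)] -> total=8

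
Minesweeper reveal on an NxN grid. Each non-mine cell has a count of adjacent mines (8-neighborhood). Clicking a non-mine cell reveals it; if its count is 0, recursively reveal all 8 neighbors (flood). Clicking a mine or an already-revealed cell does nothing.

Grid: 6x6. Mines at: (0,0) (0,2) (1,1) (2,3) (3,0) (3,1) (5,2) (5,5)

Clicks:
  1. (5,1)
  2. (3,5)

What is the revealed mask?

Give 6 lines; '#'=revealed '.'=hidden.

Click 1 (5,1) count=1: revealed 1 new [(5,1)] -> total=1
Click 2 (3,5) count=0: revealed 12 new [(0,3) (0,4) (0,5) (1,3) (1,4) (1,5) (2,4) (2,5) (3,4) (3,5) (4,4) (4,5)] -> total=13

Answer: ...###
...###
....##
....##
....##
.#....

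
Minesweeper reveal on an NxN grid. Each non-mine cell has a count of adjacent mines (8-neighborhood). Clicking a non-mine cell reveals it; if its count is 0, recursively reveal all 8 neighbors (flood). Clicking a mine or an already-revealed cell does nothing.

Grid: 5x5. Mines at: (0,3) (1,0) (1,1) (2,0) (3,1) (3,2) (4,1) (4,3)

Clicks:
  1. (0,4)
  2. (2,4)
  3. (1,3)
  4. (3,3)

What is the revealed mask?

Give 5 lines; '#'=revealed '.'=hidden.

Click 1 (0,4) count=1: revealed 1 new [(0,4)] -> total=1
Click 2 (2,4) count=0: revealed 6 new [(1,3) (1,4) (2,3) (2,4) (3,3) (3,4)] -> total=7
Click 3 (1,3) count=1: revealed 0 new [(none)] -> total=7
Click 4 (3,3) count=2: revealed 0 new [(none)] -> total=7

Answer: ....#
...##
...##
...##
.....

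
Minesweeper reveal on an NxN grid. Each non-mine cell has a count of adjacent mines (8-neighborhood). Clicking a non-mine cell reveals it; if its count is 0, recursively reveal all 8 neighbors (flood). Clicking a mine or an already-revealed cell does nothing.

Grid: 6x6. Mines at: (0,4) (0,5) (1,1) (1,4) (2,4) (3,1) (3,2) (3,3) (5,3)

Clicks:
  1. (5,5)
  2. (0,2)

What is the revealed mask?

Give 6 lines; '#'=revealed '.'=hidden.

Click 1 (5,5) count=0: revealed 6 new [(3,4) (3,5) (4,4) (4,5) (5,4) (5,5)] -> total=6
Click 2 (0,2) count=1: revealed 1 new [(0,2)] -> total=7

Answer: ..#...
......
......
....##
....##
....##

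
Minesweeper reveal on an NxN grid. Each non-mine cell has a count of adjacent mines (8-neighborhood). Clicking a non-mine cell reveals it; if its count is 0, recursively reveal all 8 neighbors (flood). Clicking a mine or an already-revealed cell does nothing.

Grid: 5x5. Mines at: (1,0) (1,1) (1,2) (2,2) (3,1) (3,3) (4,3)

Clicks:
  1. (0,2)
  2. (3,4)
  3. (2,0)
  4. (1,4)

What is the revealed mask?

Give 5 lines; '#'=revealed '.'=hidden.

Answer: ..###
...##
#..##
....#
.....

Derivation:
Click 1 (0,2) count=2: revealed 1 new [(0,2)] -> total=1
Click 2 (3,4) count=2: revealed 1 new [(3,4)] -> total=2
Click 3 (2,0) count=3: revealed 1 new [(2,0)] -> total=3
Click 4 (1,4) count=0: revealed 6 new [(0,3) (0,4) (1,3) (1,4) (2,3) (2,4)] -> total=9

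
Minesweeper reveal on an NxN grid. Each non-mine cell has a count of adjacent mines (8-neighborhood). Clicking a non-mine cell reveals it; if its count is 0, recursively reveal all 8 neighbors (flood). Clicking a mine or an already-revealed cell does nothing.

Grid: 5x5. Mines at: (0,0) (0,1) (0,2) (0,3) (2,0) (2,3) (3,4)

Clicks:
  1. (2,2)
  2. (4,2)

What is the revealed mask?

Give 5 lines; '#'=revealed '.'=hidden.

Answer: .....
.....
..#..
####.
####.

Derivation:
Click 1 (2,2) count=1: revealed 1 new [(2,2)] -> total=1
Click 2 (4,2) count=0: revealed 8 new [(3,0) (3,1) (3,2) (3,3) (4,0) (4,1) (4,2) (4,3)] -> total=9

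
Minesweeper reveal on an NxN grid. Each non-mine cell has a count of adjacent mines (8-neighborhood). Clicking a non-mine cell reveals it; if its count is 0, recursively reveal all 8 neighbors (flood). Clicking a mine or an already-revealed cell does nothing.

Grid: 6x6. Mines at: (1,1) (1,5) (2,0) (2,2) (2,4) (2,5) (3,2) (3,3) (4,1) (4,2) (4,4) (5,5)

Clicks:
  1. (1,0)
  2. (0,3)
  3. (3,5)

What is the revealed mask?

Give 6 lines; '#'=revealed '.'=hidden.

Click 1 (1,0) count=2: revealed 1 new [(1,0)] -> total=1
Click 2 (0,3) count=0: revealed 6 new [(0,2) (0,3) (0,4) (1,2) (1,3) (1,4)] -> total=7
Click 3 (3,5) count=3: revealed 1 new [(3,5)] -> total=8

Answer: ..###.
#.###.
......
.....#
......
......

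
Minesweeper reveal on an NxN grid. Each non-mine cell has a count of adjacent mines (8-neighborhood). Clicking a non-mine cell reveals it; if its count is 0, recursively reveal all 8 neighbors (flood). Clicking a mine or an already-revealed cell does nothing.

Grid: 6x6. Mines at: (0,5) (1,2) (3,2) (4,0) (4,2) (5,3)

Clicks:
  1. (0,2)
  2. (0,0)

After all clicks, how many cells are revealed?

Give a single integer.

Click 1 (0,2) count=1: revealed 1 new [(0,2)] -> total=1
Click 2 (0,0) count=0: revealed 8 new [(0,0) (0,1) (1,0) (1,1) (2,0) (2,1) (3,0) (3,1)] -> total=9

Answer: 9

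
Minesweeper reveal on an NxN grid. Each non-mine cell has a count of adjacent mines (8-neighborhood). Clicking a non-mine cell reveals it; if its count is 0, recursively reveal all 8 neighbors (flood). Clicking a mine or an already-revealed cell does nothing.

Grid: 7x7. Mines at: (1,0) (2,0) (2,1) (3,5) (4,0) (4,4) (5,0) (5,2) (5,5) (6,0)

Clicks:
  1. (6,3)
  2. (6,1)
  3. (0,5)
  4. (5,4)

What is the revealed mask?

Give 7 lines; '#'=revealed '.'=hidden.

Click 1 (6,3) count=1: revealed 1 new [(6,3)] -> total=1
Click 2 (6,1) count=3: revealed 1 new [(6,1)] -> total=2
Click 3 (0,5) count=0: revealed 20 new [(0,1) (0,2) (0,3) (0,4) (0,5) (0,6) (1,1) (1,2) (1,3) (1,4) (1,5) (1,6) (2,2) (2,3) (2,4) (2,5) (2,6) (3,2) (3,3) (3,4)] -> total=22
Click 4 (5,4) count=2: revealed 1 new [(5,4)] -> total=23

Answer: .######
.######
..#####
..###..
.......
....#..
.#.#...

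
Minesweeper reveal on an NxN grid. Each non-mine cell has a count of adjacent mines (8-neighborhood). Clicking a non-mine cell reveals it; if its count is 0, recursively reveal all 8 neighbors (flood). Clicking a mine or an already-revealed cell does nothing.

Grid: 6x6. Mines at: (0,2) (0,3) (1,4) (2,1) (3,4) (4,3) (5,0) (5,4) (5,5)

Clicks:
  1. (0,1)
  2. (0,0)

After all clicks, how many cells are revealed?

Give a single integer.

Click 1 (0,1) count=1: revealed 1 new [(0,1)] -> total=1
Click 2 (0,0) count=0: revealed 3 new [(0,0) (1,0) (1,1)] -> total=4

Answer: 4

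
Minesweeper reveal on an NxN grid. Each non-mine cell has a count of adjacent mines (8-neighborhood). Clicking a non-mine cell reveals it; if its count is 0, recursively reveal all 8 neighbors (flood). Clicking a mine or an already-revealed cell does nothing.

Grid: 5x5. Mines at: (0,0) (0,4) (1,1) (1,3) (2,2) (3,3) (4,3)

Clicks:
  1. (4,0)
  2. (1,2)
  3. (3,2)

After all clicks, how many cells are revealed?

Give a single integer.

Click 1 (4,0) count=0: revealed 8 new [(2,0) (2,1) (3,0) (3,1) (3,2) (4,0) (4,1) (4,2)] -> total=8
Click 2 (1,2) count=3: revealed 1 new [(1,2)] -> total=9
Click 3 (3,2) count=3: revealed 0 new [(none)] -> total=9

Answer: 9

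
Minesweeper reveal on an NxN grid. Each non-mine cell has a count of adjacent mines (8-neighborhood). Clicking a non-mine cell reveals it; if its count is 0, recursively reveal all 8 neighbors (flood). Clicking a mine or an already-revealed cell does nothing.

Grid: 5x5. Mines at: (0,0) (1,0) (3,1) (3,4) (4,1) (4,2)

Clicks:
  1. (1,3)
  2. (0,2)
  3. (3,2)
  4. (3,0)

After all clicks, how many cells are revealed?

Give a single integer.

Click 1 (1,3) count=0: revealed 12 new [(0,1) (0,2) (0,3) (0,4) (1,1) (1,2) (1,3) (1,4) (2,1) (2,2) (2,3) (2,4)] -> total=12
Click 2 (0,2) count=0: revealed 0 new [(none)] -> total=12
Click 3 (3,2) count=3: revealed 1 new [(3,2)] -> total=13
Click 4 (3,0) count=2: revealed 1 new [(3,0)] -> total=14

Answer: 14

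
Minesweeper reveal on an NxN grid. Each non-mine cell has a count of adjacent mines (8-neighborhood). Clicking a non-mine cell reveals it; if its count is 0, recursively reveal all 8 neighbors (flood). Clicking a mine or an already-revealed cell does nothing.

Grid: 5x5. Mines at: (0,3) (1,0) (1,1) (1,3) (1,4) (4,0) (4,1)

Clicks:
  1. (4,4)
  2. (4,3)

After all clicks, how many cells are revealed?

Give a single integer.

Answer: 9

Derivation:
Click 1 (4,4) count=0: revealed 9 new [(2,2) (2,3) (2,4) (3,2) (3,3) (3,4) (4,2) (4,3) (4,4)] -> total=9
Click 2 (4,3) count=0: revealed 0 new [(none)] -> total=9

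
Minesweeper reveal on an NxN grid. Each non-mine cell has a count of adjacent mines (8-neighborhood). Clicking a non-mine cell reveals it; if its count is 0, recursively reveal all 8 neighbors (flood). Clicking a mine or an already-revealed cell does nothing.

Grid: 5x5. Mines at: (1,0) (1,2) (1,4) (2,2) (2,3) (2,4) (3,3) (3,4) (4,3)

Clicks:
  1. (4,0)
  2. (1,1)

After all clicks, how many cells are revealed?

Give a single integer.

Answer: 9

Derivation:
Click 1 (4,0) count=0: revealed 8 new [(2,0) (2,1) (3,0) (3,1) (3,2) (4,0) (4,1) (4,2)] -> total=8
Click 2 (1,1) count=3: revealed 1 new [(1,1)] -> total=9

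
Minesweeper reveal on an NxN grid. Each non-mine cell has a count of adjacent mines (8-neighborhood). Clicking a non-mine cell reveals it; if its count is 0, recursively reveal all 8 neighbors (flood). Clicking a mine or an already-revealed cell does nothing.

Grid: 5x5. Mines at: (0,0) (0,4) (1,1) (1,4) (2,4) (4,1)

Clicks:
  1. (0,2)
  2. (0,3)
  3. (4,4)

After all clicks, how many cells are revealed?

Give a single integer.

Answer: 8

Derivation:
Click 1 (0,2) count=1: revealed 1 new [(0,2)] -> total=1
Click 2 (0,3) count=2: revealed 1 new [(0,3)] -> total=2
Click 3 (4,4) count=0: revealed 6 new [(3,2) (3,3) (3,4) (4,2) (4,3) (4,4)] -> total=8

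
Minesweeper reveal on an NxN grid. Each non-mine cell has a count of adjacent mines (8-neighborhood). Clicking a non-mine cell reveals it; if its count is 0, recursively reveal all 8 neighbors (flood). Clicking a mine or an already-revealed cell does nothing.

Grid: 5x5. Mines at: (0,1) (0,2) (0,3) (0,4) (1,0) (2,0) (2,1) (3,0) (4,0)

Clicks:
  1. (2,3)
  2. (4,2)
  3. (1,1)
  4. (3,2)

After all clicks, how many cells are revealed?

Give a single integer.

Click 1 (2,3) count=0: revealed 14 new [(1,2) (1,3) (1,4) (2,2) (2,3) (2,4) (3,1) (3,2) (3,3) (3,4) (4,1) (4,2) (4,3) (4,4)] -> total=14
Click 2 (4,2) count=0: revealed 0 new [(none)] -> total=14
Click 3 (1,1) count=5: revealed 1 new [(1,1)] -> total=15
Click 4 (3,2) count=1: revealed 0 new [(none)] -> total=15

Answer: 15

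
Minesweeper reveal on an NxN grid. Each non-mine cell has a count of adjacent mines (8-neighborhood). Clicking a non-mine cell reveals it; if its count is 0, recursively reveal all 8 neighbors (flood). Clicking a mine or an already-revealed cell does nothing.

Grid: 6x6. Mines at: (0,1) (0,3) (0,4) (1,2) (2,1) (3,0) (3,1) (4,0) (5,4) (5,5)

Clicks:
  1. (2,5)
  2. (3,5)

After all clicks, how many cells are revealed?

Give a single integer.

Answer: 15

Derivation:
Click 1 (2,5) count=0: revealed 15 new [(1,3) (1,4) (1,5) (2,2) (2,3) (2,4) (2,5) (3,2) (3,3) (3,4) (3,5) (4,2) (4,3) (4,4) (4,5)] -> total=15
Click 2 (3,5) count=0: revealed 0 new [(none)] -> total=15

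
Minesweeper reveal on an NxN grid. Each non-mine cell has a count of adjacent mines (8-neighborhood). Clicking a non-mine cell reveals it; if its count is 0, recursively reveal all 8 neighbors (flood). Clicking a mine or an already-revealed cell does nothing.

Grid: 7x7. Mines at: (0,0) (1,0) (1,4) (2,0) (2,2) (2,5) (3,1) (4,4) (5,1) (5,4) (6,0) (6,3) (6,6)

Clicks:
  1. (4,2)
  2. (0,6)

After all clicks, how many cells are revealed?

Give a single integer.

Click 1 (4,2) count=2: revealed 1 new [(4,2)] -> total=1
Click 2 (0,6) count=0: revealed 4 new [(0,5) (0,6) (1,5) (1,6)] -> total=5

Answer: 5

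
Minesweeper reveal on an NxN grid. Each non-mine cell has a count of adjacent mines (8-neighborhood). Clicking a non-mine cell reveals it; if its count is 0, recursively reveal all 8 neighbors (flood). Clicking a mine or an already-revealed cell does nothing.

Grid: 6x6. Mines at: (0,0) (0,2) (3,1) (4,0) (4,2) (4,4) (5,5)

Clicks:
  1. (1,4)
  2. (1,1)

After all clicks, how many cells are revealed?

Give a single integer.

Click 1 (1,4) count=0: revealed 15 new [(0,3) (0,4) (0,5) (1,2) (1,3) (1,4) (1,5) (2,2) (2,3) (2,4) (2,5) (3,2) (3,3) (3,4) (3,5)] -> total=15
Click 2 (1,1) count=2: revealed 1 new [(1,1)] -> total=16

Answer: 16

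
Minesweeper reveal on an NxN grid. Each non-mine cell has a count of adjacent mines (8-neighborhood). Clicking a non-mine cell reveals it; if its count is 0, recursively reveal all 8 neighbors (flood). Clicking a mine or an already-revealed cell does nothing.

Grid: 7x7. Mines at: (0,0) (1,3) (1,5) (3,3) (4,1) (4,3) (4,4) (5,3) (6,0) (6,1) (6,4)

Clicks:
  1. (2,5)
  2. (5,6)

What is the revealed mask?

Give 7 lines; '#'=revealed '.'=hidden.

Click 1 (2,5) count=1: revealed 1 new [(2,5)] -> total=1
Click 2 (5,6) count=0: revealed 9 new [(2,6) (3,5) (3,6) (4,5) (4,6) (5,5) (5,6) (6,5) (6,6)] -> total=10

Answer: .......
.......
.....##
.....##
.....##
.....##
.....##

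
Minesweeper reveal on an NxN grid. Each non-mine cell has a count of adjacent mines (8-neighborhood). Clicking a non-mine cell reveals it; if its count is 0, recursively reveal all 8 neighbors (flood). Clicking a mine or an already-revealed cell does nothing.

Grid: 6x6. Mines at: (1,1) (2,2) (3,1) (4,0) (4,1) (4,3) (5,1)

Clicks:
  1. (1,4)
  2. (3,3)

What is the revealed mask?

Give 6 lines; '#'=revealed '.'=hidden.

Click 1 (1,4) count=0: revealed 18 new [(0,2) (0,3) (0,4) (0,5) (1,2) (1,3) (1,4) (1,5) (2,3) (2,4) (2,5) (3,3) (3,4) (3,5) (4,4) (4,5) (5,4) (5,5)] -> total=18
Click 2 (3,3) count=2: revealed 0 new [(none)] -> total=18

Answer: ..####
..####
...###
...###
....##
....##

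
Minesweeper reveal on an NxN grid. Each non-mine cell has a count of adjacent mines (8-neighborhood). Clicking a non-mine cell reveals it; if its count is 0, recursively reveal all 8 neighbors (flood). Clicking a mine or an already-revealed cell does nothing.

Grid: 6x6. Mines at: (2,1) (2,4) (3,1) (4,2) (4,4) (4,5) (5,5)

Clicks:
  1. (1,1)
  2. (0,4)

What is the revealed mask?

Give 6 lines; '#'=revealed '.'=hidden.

Click 1 (1,1) count=1: revealed 1 new [(1,1)] -> total=1
Click 2 (0,4) count=0: revealed 11 new [(0,0) (0,1) (0,2) (0,3) (0,4) (0,5) (1,0) (1,2) (1,3) (1,4) (1,5)] -> total=12

Answer: ######
######
......
......
......
......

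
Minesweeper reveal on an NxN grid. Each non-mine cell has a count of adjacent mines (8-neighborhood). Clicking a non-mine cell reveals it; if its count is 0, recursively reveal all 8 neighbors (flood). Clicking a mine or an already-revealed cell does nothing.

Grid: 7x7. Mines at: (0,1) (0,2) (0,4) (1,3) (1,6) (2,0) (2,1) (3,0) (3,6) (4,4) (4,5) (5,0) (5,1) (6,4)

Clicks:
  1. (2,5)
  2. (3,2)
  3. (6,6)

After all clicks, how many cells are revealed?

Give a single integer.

Click 1 (2,5) count=2: revealed 1 new [(2,5)] -> total=1
Click 2 (3,2) count=1: revealed 1 new [(3,2)] -> total=2
Click 3 (6,6) count=0: revealed 4 new [(5,5) (5,6) (6,5) (6,6)] -> total=6

Answer: 6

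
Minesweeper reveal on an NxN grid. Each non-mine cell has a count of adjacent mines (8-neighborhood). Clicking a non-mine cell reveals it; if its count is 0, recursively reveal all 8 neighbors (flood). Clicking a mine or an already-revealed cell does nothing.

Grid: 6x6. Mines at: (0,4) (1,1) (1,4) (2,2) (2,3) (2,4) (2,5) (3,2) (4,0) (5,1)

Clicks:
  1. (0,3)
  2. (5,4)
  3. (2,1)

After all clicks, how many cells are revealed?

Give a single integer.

Answer: 13

Derivation:
Click 1 (0,3) count=2: revealed 1 new [(0,3)] -> total=1
Click 2 (5,4) count=0: revealed 11 new [(3,3) (3,4) (3,5) (4,2) (4,3) (4,4) (4,5) (5,2) (5,3) (5,4) (5,5)] -> total=12
Click 3 (2,1) count=3: revealed 1 new [(2,1)] -> total=13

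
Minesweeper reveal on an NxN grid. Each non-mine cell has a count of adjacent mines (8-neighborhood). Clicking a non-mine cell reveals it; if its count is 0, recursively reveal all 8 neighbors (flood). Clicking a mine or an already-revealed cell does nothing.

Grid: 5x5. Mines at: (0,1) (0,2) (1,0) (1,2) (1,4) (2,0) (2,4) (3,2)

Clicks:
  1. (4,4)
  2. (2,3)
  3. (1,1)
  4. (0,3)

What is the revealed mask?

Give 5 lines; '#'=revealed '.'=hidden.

Click 1 (4,4) count=0: revealed 4 new [(3,3) (3,4) (4,3) (4,4)] -> total=4
Click 2 (2,3) count=4: revealed 1 new [(2,3)] -> total=5
Click 3 (1,1) count=5: revealed 1 new [(1,1)] -> total=6
Click 4 (0,3) count=3: revealed 1 new [(0,3)] -> total=7

Answer: ...#.
.#...
...#.
...##
...##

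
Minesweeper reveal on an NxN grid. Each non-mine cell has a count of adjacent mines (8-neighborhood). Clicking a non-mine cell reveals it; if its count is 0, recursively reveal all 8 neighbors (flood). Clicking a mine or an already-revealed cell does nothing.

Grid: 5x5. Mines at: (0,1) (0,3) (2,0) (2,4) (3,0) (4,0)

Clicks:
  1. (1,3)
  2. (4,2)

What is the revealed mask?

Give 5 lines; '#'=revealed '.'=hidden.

Answer: .....
.###.
.###.
.####
.####

Derivation:
Click 1 (1,3) count=2: revealed 1 new [(1,3)] -> total=1
Click 2 (4,2) count=0: revealed 13 new [(1,1) (1,2) (2,1) (2,2) (2,3) (3,1) (3,2) (3,3) (3,4) (4,1) (4,2) (4,3) (4,4)] -> total=14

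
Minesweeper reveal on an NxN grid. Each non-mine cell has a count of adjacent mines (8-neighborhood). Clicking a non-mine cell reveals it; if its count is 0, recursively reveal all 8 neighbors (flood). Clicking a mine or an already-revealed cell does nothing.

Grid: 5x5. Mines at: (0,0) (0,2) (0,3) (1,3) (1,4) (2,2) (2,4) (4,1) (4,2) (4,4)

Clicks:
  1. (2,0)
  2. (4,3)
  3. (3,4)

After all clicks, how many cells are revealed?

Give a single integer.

Click 1 (2,0) count=0: revealed 6 new [(1,0) (1,1) (2,0) (2,1) (3,0) (3,1)] -> total=6
Click 2 (4,3) count=2: revealed 1 new [(4,3)] -> total=7
Click 3 (3,4) count=2: revealed 1 new [(3,4)] -> total=8

Answer: 8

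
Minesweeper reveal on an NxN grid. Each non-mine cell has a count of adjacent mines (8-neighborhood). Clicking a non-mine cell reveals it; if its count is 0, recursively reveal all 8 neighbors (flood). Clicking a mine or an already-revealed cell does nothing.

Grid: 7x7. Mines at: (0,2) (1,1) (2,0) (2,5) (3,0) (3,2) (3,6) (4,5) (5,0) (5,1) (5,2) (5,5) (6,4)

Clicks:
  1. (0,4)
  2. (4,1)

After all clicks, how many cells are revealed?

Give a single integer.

Click 1 (0,4) count=0: revealed 8 new [(0,3) (0,4) (0,5) (0,6) (1,3) (1,4) (1,5) (1,6)] -> total=8
Click 2 (4,1) count=5: revealed 1 new [(4,1)] -> total=9

Answer: 9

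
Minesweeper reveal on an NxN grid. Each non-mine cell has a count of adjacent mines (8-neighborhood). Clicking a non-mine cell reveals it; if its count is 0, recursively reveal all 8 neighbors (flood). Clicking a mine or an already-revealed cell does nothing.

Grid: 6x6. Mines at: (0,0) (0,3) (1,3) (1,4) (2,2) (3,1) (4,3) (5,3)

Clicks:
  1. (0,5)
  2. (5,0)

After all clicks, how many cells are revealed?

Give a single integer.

Click 1 (0,5) count=1: revealed 1 new [(0,5)] -> total=1
Click 2 (5,0) count=0: revealed 6 new [(4,0) (4,1) (4,2) (5,0) (5,1) (5,2)] -> total=7

Answer: 7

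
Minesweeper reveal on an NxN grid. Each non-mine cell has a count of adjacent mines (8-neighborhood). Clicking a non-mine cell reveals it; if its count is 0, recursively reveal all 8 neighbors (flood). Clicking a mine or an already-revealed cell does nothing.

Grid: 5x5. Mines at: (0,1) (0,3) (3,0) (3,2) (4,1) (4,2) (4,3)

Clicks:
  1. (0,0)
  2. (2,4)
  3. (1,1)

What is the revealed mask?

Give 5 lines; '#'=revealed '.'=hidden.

Answer: #....
.#.##
...##
...##
.....

Derivation:
Click 1 (0,0) count=1: revealed 1 new [(0,0)] -> total=1
Click 2 (2,4) count=0: revealed 6 new [(1,3) (1,4) (2,3) (2,4) (3,3) (3,4)] -> total=7
Click 3 (1,1) count=1: revealed 1 new [(1,1)] -> total=8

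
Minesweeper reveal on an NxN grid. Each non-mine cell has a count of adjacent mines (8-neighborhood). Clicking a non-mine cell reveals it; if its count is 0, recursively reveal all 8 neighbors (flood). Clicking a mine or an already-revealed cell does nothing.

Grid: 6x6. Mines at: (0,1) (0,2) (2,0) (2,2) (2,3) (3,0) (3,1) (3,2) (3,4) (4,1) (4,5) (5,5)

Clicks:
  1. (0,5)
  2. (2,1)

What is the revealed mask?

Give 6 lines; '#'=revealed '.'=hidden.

Answer: ...###
...###
.#..##
......
......
......

Derivation:
Click 1 (0,5) count=0: revealed 8 new [(0,3) (0,4) (0,5) (1,3) (1,4) (1,5) (2,4) (2,5)] -> total=8
Click 2 (2,1) count=5: revealed 1 new [(2,1)] -> total=9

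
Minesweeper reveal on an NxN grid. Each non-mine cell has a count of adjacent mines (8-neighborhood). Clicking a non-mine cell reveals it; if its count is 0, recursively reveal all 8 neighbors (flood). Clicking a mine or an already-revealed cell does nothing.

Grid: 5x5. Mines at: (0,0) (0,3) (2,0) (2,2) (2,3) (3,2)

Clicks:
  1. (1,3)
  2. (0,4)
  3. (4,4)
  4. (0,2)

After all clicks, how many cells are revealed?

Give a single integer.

Answer: 7

Derivation:
Click 1 (1,3) count=3: revealed 1 new [(1,3)] -> total=1
Click 2 (0,4) count=1: revealed 1 new [(0,4)] -> total=2
Click 3 (4,4) count=0: revealed 4 new [(3,3) (3,4) (4,3) (4,4)] -> total=6
Click 4 (0,2) count=1: revealed 1 new [(0,2)] -> total=7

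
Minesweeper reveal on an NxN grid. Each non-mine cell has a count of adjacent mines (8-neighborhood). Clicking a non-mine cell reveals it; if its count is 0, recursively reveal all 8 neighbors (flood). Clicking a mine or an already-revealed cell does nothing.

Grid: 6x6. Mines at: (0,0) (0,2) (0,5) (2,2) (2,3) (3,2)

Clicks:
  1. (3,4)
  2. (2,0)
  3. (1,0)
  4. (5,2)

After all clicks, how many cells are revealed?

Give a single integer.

Answer: 25

Derivation:
Click 1 (3,4) count=1: revealed 1 new [(3,4)] -> total=1
Click 2 (2,0) count=0: revealed 24 new [(1,0) (1,1) (1,4) (1,5) (2,0) (2,1) (2,4) (2,5) (3,0) (3,1) (3,3) (3,5) (4,0) (4,1) (4,2) (4,3) (4,4) (4,5) (5,0) (5,1) (5,2) (5,3) (5,4) (5,5)] -> total=25
Click 3 (1,0) count=1: revealed 0 new [(none)] -> total=25
Click 4 (5,2) count=0: revealed 0 new [(none)] -> total=25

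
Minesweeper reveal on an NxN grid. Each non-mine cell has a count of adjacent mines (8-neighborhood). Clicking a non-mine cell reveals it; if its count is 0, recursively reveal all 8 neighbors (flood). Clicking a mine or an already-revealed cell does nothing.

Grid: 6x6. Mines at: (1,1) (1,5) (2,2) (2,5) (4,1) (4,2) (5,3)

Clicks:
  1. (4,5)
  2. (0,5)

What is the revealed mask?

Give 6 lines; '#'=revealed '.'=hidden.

Click 1 (4,5) count=0: revealed 6 new [(3,4) (3,5) (4,4) (4,5) (5,4) (5,5)] -> total=6
Click 2 (0,5) count=1: revealed 1 new [(0,5)] -> total=7

Answer: .....#
......
......
....##
....##
....##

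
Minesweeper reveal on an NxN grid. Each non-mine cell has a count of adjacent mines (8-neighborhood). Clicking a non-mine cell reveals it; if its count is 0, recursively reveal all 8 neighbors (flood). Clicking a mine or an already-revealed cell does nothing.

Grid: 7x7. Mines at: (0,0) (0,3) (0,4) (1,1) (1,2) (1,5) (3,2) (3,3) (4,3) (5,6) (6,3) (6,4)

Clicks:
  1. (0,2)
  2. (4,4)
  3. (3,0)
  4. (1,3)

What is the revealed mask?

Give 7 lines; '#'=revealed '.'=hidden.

Click 1 (0,2) count=3: revealed 1 new [(0,2)] -> total=1
Click 2 (4,4) count=2: revealed 1 new [(4,4)] -> total=2
Click 3 (3,0) count=0: revealed 13 new [(2,0) (2,1) (3,0) (3,1) (4,0) (4,1) (4,2) (5,0) (5,1) (5,2) (6,0) (6,1) (6,2)] -> total=15
Click 4 (1,3) count=3: revealed 1 new [(1,3)] -> total=16

Answer: ..#....
...#...
##.....
##.....
###.#..
###....
###....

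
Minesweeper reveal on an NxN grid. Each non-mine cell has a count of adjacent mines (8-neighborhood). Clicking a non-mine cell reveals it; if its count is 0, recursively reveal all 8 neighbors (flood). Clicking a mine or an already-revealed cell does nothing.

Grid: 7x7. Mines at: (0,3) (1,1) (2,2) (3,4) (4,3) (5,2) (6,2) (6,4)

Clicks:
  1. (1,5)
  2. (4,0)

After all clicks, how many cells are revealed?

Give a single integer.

Answer: 27

Derivation:
Click 1 (1,5) count=0: revealed 17 new [(0,4) (0,5) (0,6) (1,4) (1,5) (1,6) (2,4) (2,5) (2,6) (3,5) (3,6) (4,5) (4,6) (5,5) (5,6) (6,5) (6,6)] -> total=17
Click 2 (4,0) count=0: revealed 10 new [(2,0) (2,1) (3,0) (3,1) (4,0) (4,1) (5,0) (5,1) (6,0) (6,1)] -> total=27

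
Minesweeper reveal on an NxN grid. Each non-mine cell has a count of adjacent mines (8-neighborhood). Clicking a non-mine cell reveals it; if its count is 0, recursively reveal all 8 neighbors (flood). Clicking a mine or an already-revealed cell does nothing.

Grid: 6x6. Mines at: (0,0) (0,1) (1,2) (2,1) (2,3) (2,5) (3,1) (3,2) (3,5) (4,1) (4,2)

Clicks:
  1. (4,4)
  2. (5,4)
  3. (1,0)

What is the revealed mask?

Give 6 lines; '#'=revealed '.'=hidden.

Answer: ......
#.....
......
......
...###
...###

Derivation:
Click 1 (4,4) count=1: revealed 1 new [(4,4)] -> total=1
Click 2 (5,4) count=0: revealed 5 new [(4,3) (4,5) (5,3) (5,4) (5,5)] -> total=6
Click 3 (1,0) count=3: revealed 1 new [(1,0)] -> total=7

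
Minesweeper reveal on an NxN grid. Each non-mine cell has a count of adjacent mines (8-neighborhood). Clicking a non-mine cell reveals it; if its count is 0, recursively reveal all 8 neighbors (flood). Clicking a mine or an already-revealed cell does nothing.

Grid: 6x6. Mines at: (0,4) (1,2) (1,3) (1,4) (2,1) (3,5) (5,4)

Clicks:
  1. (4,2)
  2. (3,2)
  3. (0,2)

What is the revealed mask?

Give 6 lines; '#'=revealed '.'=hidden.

Answer: ..#...
......
..###.
#####.
#####.
####..

Derivation:
Click 1 (4,2) count=0: revealed 17 new [(2,2) (2,3) (2,4) (3,0) (3,1) (3,2) (3,3) (3,4) (4,0) (4,1) (4,2) (4,3) (4,4) (5,0) (5,1) (5,2) (5,3)] -> total=17
Click 2 (3,2) count=1: revealed 0 new [(none)] -> total=17
Click 3 (0,2) count=2: revealed 1 new [(0,2)] -> total=18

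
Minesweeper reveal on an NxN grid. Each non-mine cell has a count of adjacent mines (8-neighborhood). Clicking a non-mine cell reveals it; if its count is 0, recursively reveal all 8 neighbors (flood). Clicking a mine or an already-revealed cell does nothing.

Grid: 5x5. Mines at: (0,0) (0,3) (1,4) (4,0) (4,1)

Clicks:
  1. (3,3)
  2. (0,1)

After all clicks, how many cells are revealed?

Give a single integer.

Answer: 18

Derivation:
Click 1 (3,3) count=0: revealed 17 new [(1,0) (1,1) (1,2) (1,3) (2,0) (2,1) (2,2) (2,3) (2,4) (3,0) (3,1) (3,2) (3,3) (3,4) (4,2) (4,3) (4,4)] -> total=17
Click 2 (0,1) count=1: revealed 1 new [(0,1)] -> total=18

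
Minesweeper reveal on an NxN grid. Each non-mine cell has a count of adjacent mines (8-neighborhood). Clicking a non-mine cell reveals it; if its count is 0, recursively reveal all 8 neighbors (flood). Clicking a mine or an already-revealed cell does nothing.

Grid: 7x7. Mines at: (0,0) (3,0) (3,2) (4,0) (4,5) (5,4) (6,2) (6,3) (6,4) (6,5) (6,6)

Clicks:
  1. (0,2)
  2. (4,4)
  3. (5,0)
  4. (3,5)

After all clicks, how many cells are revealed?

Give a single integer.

Click 1 (0,2) count=0: revealed 22 new [(0,1) (0,2) (0,3) (0,4) (0,5) (0,6) (1,1) (1,2) (1,3) (1,4) (1,5) (1,6) (2,1) (2,2) (2,3) (2,4) (2,5) (2,6) (3,3) (3,4) (3,5) (3,6)] -> total=22
Click 2 (4,4) count=2: revealed 1 new [(4,4)] -> total=23
Click 3 (5,0) count=1: revealed 1 new [(5,0)] -> total=24
Click 4 (3,5) count=1: revealed 0 new [(none)] -> total=24

Answer: 24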